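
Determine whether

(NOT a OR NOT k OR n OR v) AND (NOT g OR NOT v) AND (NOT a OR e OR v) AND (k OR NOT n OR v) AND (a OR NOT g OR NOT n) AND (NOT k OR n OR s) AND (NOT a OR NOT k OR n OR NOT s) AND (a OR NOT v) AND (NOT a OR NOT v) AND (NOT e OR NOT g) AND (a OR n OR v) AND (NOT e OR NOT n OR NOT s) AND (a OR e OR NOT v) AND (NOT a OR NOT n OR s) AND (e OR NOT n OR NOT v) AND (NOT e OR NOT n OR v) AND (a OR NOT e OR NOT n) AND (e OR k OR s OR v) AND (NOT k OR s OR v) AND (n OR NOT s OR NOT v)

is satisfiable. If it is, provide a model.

n = False; a = True; k = False; e = True; s = False; g = False; v = False

Set n = False.
Try a = False:
  (a OR NOT v) forces v = False.
  clause (a OR n OR v) is falsified — backtrack.
So a = True.
  then (NOT a OR NOT v) forces v = False.
  then (NOT a OR NOT k OR n OR v) forces k = False.
  then (NOT a OR e OR v) forces e = True.
  then (NOT e OR NOT g) forces g = False.
Set s = False.
All clauses satisfied.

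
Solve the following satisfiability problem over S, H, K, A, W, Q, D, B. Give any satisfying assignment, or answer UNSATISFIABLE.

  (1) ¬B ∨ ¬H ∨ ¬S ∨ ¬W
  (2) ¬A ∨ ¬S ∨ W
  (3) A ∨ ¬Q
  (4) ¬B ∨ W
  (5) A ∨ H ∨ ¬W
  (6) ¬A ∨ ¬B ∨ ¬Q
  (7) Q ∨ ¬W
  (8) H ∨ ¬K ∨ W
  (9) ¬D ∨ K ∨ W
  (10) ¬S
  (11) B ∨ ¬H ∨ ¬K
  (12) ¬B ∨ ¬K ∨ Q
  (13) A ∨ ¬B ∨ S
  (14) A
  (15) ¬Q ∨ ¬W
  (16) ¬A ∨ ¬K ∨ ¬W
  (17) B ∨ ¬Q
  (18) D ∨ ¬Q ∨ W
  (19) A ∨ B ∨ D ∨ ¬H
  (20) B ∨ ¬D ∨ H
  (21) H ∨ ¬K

Unit clause (¬S) forces S = False.
Unit clause (A) forces A = True.
Set H = True.
Try K = True:
  (B ∨ ¬H ∨ ¬K) forces B = True.
  (¬B ∨ W) forces W = True.
  clause (¬A ∨ ¬K ∨ ¬W) is falsified — backtrack.
So K = False.
Set W = False.
  then (¬B ∨ W) forces B = False.
  then (¬D ∨ K ∨ W) forces D = False.
  then (B ∨ ¬Q) forces Q = False.
All clauses satisfied.

S=F; H=T; K=F; A=T; W=F; Q=F; D=F; B=F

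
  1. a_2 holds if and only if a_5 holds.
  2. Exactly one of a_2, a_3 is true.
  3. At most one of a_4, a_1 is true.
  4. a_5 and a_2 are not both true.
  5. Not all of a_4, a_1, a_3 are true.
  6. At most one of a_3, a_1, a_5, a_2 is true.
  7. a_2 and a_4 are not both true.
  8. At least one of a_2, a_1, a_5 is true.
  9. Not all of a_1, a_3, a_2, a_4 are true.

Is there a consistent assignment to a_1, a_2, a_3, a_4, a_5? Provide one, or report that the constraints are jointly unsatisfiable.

UNSATISFIABLE

Case a_2 = True:
  (1) with a_2=T forces a_5 = True.
  Constraint (4) is violated (a_5=T, a_2=T) — contradiction.
Case a_2 = False:
  (1) with a_2=F forces a_5 = False.
  (2) with a_2=F forces a_3 = True.
  (6) with a_3=T forces a_1 = False.
  Constraint (8) is violated (a_2=F, a_1=F, a_5=F) — contradiction.
Both cases fail — unsatisfiable.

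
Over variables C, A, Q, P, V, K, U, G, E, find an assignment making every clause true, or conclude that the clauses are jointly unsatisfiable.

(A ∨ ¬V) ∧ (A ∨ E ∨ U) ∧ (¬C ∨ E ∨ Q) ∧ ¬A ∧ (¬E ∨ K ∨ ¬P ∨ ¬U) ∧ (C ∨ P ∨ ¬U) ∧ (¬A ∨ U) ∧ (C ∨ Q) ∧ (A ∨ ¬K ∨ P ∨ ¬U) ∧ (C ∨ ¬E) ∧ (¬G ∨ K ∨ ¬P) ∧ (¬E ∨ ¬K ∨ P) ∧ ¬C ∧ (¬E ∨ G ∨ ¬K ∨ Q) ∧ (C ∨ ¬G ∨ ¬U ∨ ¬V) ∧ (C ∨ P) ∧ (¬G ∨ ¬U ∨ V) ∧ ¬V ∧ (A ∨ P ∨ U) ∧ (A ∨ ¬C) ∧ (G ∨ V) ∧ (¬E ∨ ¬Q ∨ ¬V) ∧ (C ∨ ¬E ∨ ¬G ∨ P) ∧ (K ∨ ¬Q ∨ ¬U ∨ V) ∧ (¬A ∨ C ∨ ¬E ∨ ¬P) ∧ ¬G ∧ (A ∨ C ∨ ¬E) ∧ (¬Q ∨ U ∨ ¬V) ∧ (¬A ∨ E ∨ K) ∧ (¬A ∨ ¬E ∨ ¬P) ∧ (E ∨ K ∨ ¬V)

UNSATISFIABLE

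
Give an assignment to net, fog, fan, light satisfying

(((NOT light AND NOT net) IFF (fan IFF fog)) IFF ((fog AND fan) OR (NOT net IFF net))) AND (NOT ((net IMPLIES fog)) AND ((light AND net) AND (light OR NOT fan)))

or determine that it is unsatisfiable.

net=T; fog=F; fan=F; light=T

  ((NOT light AND NOT net) IFF (fan IFF fog)) IFF ((fog AND fan) OR (NOT net IFF net)) = True
    (NOT light AND NOT net) IFF (fan IFF fog) = False
      NOT light AND NOT net = False
        NOT light = False
        NOT net = False
      fan IFF fog = True
    (fog AND fan) OR (NOT net IFF net) = False
      fog AND fan = False
      NOT net IFF net = False
        NOT net = False
  NOT ((net IMPLIES fog)) AND ((light AND net) AND (light OR NOT fan)) = True
    NOT ((net IMPLIES fog)) = True
      net IMPLIES fog = False
    (light AND net) AND (light OR NOT fan) = True
      light AND net = True
      light OR NOT fan = True
        NOT fan = True
Both conjuncts True, so the formula holds.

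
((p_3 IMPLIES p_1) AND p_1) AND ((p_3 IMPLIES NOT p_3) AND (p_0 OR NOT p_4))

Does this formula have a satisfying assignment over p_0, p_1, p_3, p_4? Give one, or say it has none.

p_0=T, p_1=T, p_3=F, p_4=T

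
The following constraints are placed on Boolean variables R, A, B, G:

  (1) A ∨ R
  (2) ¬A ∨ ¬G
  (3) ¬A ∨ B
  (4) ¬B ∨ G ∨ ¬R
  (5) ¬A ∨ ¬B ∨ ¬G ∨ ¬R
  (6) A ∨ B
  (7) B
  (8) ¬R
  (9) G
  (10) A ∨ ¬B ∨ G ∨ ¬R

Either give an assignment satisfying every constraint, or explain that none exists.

The formula is unsatisfiable.

Case R = True:
  Clause (¬R) is falsified — contradiction.
Case R = False:
  (A ∨ R) forces A = True.
  (¬A ∨ ¬G) forces G = False.
  Clause (G) is falsified — contradiction.
Both cases fail, so the formula is unsatisfiable.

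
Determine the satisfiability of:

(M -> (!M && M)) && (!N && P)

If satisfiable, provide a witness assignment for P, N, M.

P=T, N=F, M=F

  M -> (!M && M) = True
    !M && M = False
      !M = True
  !N && P = True
    !N = True
Both conjuncts True, so the formula holds.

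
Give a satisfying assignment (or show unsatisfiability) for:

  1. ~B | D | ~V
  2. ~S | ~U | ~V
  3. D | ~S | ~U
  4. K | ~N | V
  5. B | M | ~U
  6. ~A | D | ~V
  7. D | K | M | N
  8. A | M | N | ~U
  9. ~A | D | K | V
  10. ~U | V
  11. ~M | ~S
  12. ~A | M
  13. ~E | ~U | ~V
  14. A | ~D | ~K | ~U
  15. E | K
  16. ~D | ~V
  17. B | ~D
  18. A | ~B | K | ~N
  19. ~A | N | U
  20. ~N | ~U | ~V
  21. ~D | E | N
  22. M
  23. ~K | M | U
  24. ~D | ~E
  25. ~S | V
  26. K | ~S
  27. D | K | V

Unit clause (M) forces M = True.
In (~M | ~S) only ~S is left, so S = False.
Set A = False.
Set K = True.
Set B = False.
  then (B | ~D) forces D = False.
Set E = False.
Set V = False.
  then (~U | V) forces U = False.
Set N = True.
All clauses satisfied.

M = True, A = False, K = True, B = False, E = False, V = False, S = False, D = False, N = True, U = False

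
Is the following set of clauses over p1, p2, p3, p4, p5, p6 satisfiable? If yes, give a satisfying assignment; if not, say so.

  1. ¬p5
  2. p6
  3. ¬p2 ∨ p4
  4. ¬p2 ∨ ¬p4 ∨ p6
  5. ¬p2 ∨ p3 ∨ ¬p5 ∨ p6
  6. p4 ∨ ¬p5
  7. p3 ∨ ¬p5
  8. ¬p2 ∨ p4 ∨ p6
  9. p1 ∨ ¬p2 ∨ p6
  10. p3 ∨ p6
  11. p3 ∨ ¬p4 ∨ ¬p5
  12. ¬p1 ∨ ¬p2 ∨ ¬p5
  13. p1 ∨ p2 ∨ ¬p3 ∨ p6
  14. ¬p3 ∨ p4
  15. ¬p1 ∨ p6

Unit clause (¬p5) forces p5 = False.
Unit clause (p6) forces p6 = True.
Set p1 = True.
Set p2 = False.
Set p3 = False.
Set p4 = True.
All clauses satisfied.

p1 = True; p2 = False; p3 = False; p4 = True; p5 = False; p6 = True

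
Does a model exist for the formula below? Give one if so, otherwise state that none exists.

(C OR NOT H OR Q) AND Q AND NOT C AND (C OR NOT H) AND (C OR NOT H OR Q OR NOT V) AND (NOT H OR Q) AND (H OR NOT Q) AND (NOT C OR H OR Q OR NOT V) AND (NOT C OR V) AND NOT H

Unsatisfiable — no assignment works.

Case H = True:
  Clause (NOT H) is falsified — contradiction.
Case H = False:
  (Q) forces Q = True.
  Clause (H OR NOT Q) is falsified — contradiction.
Both cases fail, so the formula is unsatisfiable.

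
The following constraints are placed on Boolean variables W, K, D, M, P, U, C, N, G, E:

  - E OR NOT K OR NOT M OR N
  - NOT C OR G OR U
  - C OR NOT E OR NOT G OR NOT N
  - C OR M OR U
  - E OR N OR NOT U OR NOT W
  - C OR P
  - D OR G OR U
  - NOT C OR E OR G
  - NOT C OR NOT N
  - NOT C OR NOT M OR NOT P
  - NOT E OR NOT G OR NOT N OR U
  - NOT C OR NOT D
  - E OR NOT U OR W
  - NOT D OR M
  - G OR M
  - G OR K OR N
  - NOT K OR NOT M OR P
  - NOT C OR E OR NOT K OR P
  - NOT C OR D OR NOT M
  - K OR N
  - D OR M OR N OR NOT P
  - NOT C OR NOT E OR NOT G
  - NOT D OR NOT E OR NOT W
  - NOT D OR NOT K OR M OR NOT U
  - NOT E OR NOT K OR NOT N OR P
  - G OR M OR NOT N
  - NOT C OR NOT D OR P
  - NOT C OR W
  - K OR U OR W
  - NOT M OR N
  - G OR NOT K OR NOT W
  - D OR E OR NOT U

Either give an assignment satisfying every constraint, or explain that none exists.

Set W = True.
Set K = True.
  then (G OR NOT K OR NOT W) forces G = True.
Set D = True.
  then (NOT C OR NOT D) forces C = False.
  then (NOT D OR M) forces M = True.
  then (NOT K OR NOT M OR P) forces P = True.
  then (NOT D OR NOT E OR NOT W) forces E = False.
  then (NOT M OR N) forces N = True.
Set U = True.
All clauses satisfied.

W=T; K=T; D=T; M=T; P=T; U=T; C=F; N=T; G=T; E=F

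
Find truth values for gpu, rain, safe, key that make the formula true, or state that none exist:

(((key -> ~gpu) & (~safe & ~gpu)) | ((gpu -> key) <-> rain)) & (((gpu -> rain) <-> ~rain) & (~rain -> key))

gpu: False, rain: False, safe: False, key: True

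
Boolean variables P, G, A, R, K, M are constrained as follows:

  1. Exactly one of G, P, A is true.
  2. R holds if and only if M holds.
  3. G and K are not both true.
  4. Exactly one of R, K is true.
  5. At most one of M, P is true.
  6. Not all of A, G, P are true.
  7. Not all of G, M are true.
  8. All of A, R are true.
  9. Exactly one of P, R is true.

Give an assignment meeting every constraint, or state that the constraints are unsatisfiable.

P: False; G: False; A: True; R: True; K: False; M: True

  (1) {G, P, A}: 1 true — exactly one ✓
  (2) R=T, M=T — same ✓
  (3) G=F, K=F — not both ✓
  (4) {R, K}: 1 true — exactly one ✓
  (5) {M, P}: 1 true — at most one ✓
  (6) {A, G, P}: 1/3 true — not all ✓
  (7) {G, M}: 1/2 true — not all ✓
  (8) {A, R}: all 2 true ✓
  (9) {P, R}: 1 true — exactly one ✓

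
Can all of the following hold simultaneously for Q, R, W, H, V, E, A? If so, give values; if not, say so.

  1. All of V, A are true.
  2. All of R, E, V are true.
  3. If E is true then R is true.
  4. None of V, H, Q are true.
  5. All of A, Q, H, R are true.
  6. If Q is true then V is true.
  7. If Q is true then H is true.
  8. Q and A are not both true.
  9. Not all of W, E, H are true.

Case Q = True:
  Constraint (4) is violated (Q=T) — contradiction.
Case Q = False:
  Constraint (5) is violated (Q=F) — contradiction.
Both cases fail — unsatisfiable.

No satisfying assignment exists.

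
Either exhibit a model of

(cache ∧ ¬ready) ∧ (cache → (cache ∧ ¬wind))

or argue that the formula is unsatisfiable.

ready = False; cache = True; wind = False

  cache ∧ ¬ready = True
    ¬ready = True
  cache → (cache ∧ ¬wind) = True
    cache ∧ ¬wind = True
      ¬wind = True
Both conjuncts True, so the formula holds.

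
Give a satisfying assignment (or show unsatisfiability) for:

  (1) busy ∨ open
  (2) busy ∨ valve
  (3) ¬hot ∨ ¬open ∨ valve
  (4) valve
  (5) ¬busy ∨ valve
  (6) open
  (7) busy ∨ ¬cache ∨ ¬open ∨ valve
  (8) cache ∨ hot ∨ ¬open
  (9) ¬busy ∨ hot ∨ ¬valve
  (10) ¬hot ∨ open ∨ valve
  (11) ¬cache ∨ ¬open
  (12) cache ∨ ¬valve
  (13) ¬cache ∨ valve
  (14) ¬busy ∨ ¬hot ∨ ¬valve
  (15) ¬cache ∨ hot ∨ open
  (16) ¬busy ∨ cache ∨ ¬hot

Case open = True:
  (valve) forces valve = True.
  (¬cache ∨ ¬open) forces cache = False.
  Clause (cache ∨ ¬valve) is falsified — contradiction.
Case open = False:
  Clause (open) is falsified — contradiction.
Both cases fail, so the formula is unsatisfiable.

No satisfying assignment exists.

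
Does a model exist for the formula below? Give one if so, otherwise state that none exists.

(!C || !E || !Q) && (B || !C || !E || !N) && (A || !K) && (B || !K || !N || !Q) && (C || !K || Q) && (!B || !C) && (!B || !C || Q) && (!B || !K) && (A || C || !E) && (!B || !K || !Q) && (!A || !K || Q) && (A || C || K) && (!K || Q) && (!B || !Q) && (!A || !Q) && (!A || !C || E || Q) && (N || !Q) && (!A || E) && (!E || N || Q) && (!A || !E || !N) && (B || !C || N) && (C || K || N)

Set Q = False.
  then (!K || Q) forces K = False.
Set E = False.
  then (!A || E) forces A = False.
  then (A || C || K) forces C = True.
  then (!B || !C) forces B = False.
  then (B || !C || N) forces N = True.
All clauses satisfied.

Q=F; E=F; K=F; B=F; A=F; C=T; N=T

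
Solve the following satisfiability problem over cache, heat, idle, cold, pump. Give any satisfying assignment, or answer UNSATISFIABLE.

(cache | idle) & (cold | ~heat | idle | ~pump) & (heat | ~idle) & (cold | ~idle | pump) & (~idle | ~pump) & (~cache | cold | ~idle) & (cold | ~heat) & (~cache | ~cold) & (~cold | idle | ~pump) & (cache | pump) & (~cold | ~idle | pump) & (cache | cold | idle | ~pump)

Set cache = True.
  then (~cache | ~cold) forces cold = False.
  then (~cache | cold | ~idle) forces idle = False.
  then (cold | ~heat) forces heat = False.
Set pump = False.
All clauses satisfied.

cache = True, heat = False, idle = False, cold = False, pump = False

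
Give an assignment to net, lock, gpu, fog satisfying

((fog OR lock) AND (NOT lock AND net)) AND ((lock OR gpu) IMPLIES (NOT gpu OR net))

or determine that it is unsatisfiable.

net = True, lock = False, gpu = True, fog = True

  (fog OR lock) AND (NOT lock AND net) = True
    fog OR lock = True
    NOT lock AND net = True
      NOT lock = True
  (lock OR gpu) IMPLIES (NOT gpu OR net) = True
    lock OR gpu = True
    NOT gpu OR net = True
      NOT gpu = False
Both conjuncts True, so the formula holds.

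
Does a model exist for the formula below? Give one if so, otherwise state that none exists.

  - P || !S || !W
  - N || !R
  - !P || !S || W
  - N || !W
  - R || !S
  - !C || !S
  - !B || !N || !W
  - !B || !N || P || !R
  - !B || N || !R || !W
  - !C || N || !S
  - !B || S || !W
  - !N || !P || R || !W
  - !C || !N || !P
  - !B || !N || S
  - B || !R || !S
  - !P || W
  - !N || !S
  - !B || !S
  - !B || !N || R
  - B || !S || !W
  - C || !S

Set B = False.
Set S = False.
Set N = True.
Set W = True.
Set P = False.
Set R = False.
Set C = False.
All clauses satisfied.

B = False; S = False; N = True; W = True; P = False; R = False; C = False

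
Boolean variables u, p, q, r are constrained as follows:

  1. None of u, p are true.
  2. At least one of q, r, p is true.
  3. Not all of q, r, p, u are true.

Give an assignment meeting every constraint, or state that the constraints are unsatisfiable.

u=F; p=F; q=F; r=T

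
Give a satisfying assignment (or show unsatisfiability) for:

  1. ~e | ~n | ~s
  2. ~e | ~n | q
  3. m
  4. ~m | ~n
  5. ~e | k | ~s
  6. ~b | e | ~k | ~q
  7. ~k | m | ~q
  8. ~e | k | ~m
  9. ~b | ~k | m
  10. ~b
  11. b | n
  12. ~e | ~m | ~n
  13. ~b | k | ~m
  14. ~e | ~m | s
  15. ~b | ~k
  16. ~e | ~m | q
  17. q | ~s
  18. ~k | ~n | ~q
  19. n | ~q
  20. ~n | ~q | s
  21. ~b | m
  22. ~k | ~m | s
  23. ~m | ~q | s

No satisfying assignment exists.

Case b = True:
  Clause (~b) is falsified — contradiction.
Case b = False:
  (m) forces m = True.
  (~m | ~n) forces n = False.
  Clause (b | n) is falsified — contradiction.
Both cases fail, so the formula is unsatisfiable.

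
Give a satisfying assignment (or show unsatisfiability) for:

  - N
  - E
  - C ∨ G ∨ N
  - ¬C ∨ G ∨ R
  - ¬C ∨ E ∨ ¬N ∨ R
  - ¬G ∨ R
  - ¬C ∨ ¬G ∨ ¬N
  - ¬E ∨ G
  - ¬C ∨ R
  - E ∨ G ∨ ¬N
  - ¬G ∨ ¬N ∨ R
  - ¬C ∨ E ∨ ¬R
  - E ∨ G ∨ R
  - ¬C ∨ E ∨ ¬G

E = True, C = False, R = True, G = True, N = True

Unit clause (N) forces N = True.
Unit clause (E) forces E = True.
In (¬E ∨ G) only G is left, so G = True.
In (¬G ∨ ¬N ∨ R) only R is left, so R = True.
In (¬C ∨ ¬G ∨ ¬N) only ¬C is left, so C = False.
All clauses satisfied.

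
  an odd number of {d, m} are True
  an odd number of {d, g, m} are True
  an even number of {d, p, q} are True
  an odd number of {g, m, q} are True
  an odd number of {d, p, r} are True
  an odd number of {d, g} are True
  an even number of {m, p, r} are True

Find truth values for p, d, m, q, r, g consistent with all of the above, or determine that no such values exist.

p = False, d = True, m = False, q = True, r = False, g = False

{d, m}: 1 true → odd ✓
{d, g, m}: 1 true → odd ✓
{d, p, q}: 2 true → even ✓
{g, m, q}: 1 true → odd ✓
{d, p, r}: 1 true → odd ✓
{d, g}: 1 true → odd ✓
{m, p, r}: 0 true → even ✓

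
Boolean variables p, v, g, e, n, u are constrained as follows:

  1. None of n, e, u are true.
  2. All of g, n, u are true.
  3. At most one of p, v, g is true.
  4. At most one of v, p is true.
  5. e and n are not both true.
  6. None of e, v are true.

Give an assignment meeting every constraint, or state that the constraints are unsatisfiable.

No satisfying assignment exists.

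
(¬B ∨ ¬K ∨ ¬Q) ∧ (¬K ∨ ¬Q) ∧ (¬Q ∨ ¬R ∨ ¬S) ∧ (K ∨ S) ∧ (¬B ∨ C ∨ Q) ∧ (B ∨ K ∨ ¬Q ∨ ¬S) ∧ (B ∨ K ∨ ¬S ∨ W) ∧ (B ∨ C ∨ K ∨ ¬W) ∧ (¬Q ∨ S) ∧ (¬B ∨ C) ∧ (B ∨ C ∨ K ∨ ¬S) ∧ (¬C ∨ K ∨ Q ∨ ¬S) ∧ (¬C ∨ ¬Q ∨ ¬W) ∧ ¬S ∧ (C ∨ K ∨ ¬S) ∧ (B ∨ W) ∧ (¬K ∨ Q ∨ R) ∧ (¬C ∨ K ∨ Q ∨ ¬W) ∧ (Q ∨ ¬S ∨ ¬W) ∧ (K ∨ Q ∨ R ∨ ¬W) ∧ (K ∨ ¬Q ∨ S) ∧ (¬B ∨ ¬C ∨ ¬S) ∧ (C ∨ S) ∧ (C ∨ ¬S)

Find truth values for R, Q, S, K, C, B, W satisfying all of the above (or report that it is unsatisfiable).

R = True, Q = False, S = False, K = True, C = True, B = True, W = False

Unit clause (¬S) forces S = False.
In (C ∨ S) only C is left, so C = True.
In (K ∨ S) only K is left, so K = True.
In (¬Q ∨ S) only ¬Q is left, so Q = False.
In (¬K ∨ Q ∨ R) only R is left, so R = True.
Set B = True.
Set W = False.
All clauses satisfied.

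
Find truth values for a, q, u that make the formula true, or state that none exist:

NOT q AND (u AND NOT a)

a = False, q = False, u = True

  NOT q = True
  u AND NOT a = True
    NOT a = True
Both conjuncts True, so the formula holds.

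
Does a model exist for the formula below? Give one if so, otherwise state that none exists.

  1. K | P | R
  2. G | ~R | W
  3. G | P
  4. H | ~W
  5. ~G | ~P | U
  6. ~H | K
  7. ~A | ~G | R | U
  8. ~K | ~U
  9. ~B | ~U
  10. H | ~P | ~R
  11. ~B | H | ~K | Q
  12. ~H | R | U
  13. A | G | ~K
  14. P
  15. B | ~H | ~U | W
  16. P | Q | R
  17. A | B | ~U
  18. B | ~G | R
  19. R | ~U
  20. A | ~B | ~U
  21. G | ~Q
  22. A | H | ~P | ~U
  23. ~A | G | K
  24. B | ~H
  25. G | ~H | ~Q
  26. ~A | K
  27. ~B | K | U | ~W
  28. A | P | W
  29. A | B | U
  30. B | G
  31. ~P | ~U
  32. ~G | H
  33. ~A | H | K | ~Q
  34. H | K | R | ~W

Unit clause (P) forces P = True.
In (~P | ~U) only ~U is left, so U = False.
In (~G | ~P | U) only ~G is left, so G = False.
In (G | ~Q) only ~Q is left, so Q = False.
In (B | G) only B is left, so B = True.
Set K = False.
  then (~H | K) forces H = False.
  then (H | ~P | ~R) forces R = False.
  then (~A | G | K) forces A = False.
  then (~B | K | U | ~W) forces W = False.
All clauses satisfied.

K = False, P = True, A = False, W = False, Q = False, B = True, R = False, U = False, H = False, G = False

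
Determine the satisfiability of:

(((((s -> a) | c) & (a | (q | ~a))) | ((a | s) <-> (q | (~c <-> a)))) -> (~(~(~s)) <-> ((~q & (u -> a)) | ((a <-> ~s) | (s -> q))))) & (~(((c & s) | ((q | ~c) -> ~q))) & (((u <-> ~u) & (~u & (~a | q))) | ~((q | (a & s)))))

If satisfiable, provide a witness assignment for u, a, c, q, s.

UNSATISFIABLE

Case q = True: the formula simplifies to ((((s -> a) | c) | (a | s)) -> ~(~(~s))) & (~((c & s)) & ((u <-> ~u) & ~u)).
  u = True: the conjunct u <-> ~u becomes True <-> ~True = False.
  u = False: the conjunct u <-> ~u becomes False <-> ~False = False.
Case q = False: the conjunct ~(((c & s) | ((q | ~c) -> ~q))) becomes ~(((c & s) | True)) = False.
Both cases fail — unsatisfiable.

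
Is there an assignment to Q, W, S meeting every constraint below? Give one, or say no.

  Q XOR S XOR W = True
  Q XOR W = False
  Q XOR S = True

Q = False; W = False; S = True

Q XOR S XOR W = F XOR T XOR F = True ✓
Q XOR W = F XOR F = False ✓
Q XOR S = F XOR T = True ✓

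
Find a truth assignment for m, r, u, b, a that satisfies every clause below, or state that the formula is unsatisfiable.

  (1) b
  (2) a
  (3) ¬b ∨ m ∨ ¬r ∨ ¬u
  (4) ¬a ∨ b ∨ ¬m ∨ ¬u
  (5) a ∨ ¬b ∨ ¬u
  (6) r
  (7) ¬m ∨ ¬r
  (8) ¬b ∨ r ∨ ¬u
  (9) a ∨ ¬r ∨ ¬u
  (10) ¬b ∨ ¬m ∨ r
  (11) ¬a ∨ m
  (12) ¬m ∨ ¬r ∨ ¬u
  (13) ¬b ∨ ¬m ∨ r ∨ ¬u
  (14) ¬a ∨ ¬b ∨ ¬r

The formula is unsatisfiable.

Case r = True:
  (b) forces b = True.
  (a) forces a = True.
  Clause (¬a ∨ ¬b ∨ ¬r) is falsified — contradiction.
Case r = False:
  Clause (r) is falsified — contradiction.
Both cases fail, so the formula is unsatisfiable.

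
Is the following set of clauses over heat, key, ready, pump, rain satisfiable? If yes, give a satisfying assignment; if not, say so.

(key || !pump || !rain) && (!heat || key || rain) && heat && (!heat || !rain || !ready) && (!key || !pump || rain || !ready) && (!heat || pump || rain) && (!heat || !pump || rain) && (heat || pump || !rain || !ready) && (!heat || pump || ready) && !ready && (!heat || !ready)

heat: True, key: True, ready: False, pump: True, rain: True

Unit clause (heat) forces heat = True.
Unit clause (!ready) forces ready = False.
In (!heat || pump || ready) only pump is left, so pump = True.
In (!heat || !pump || rain) only rain is left, so rain = True.
In (key || !pump || !rain) only key is left, so key = True.
All clauses satisfied.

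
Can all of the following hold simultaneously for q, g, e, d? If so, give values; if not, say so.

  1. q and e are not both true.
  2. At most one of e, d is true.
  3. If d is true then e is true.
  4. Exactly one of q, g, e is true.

q = False, g = False, e = True, d = False

  (1) q=F, e=T — not both ✓
  (2) {e, d}: 1 true — at most one ✓
  (3) d=F ⇒ e: vacuous ✓
  (4) {q, g, e}: 1 true — exactly one ✓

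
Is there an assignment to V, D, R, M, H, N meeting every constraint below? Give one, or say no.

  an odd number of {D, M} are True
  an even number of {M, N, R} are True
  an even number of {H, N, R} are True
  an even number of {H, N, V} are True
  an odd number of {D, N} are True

V=F, D=F, R=F, M=T, H=T, N=T

{D, M}: 1 true → odd ✓
{M, N, R}: 2 true → even ✓
{H, N, R}: 2 true → even ✓
{H, N, V}: 2 true → even ✓
{D, N}: 1 true → odd ✓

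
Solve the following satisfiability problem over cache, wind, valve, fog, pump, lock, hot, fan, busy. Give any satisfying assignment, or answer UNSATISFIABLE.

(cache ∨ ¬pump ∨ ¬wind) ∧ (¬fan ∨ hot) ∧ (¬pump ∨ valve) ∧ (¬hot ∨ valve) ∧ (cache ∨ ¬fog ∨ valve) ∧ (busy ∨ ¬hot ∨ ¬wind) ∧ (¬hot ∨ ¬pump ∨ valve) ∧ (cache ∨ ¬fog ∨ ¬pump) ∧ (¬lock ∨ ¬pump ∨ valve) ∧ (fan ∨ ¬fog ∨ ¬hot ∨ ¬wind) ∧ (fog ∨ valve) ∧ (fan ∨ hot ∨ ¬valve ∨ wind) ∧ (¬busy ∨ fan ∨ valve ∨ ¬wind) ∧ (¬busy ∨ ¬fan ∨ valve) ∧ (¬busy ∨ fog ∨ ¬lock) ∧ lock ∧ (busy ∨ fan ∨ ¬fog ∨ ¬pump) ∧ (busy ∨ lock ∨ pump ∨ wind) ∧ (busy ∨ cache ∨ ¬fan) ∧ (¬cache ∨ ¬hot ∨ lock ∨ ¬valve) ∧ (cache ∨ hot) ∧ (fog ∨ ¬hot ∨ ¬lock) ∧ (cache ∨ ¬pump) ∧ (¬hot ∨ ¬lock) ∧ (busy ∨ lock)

Unit clause (lock) forces lock = True.
In (¬hot ∨ ¬lock) only ¬hot is left, so hot = False.
In (¬fan ∨ hot) only ¬fan is left, so fan = False.
In (cache ∨ hot) only cache is left, so cache = True.
Set wind = True.
Set valve = True.
Set fog = True.
Set pump = False.
Set busy = False.
All clauses satisfied.

cache: True, wind: True, valve: True, fog: True, pump: False, lock: True, hot: False, fan: False, busy: False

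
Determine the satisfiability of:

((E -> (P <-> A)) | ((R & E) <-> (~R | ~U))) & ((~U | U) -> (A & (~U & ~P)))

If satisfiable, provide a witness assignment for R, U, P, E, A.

R = False, U = False, P = False, E = False, A = True

  (E -> (P <-> A)) | ((R & E) <-> (~R | ~U)) = True
    E -> (P <-> A) = True
      P <-> A = False
    (R & E) <-> (~R | ~U) = False
      R & E = False
      ~R | ~U = True
        ~R = True
        ~U = True
  (~U | U) -> (A & (~U & ~P)) = True
    ~U | U = True
      ~U = True
    A & (~U & ~P) = True
      ~U & ~P = True
        ~U = True
        ~P = True
Both conjuncts True, so the formula holds.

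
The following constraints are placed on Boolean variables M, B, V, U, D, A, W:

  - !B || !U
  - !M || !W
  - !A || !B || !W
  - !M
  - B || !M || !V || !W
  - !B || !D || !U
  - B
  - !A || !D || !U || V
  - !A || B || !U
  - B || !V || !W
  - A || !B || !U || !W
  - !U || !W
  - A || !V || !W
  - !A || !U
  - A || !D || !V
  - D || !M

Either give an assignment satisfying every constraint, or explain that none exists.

Unit clause (!M) forces M = False.
Unit clause (B) forces B = True.
In (!B || !U) only !U is left, so U = False.
Set V = False.
Set D = False.
Set A = False.
Set W = True.
All clauses satisfied.

M: False, B: True, V: False, U: False, D: False, A: False, W: True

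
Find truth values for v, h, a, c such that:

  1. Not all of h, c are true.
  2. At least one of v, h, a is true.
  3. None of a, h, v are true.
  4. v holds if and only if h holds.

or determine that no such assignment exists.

The formula is unsatisfiable.

Case v = True:
  Constraint (3) is violated (v=T) — contradiction.
Case v = False:
  (3) forces a = False.
  (2) with v=F, a=F forces h = True.
  Constraint (3) is violated (h=T) — contradiction.
Both cases fail — unsatisfiable.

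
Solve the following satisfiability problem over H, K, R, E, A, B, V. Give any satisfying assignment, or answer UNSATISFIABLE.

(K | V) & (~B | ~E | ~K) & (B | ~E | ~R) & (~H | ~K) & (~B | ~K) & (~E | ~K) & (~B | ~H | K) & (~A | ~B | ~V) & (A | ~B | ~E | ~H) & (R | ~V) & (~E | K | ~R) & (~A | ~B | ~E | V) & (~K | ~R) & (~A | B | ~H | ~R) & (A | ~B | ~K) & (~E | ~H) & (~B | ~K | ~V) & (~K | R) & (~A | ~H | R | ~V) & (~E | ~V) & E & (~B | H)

UNSATISFIABLE

Case E = True:
  (~E | ~K) forces K = False.
  (K | V) forces V = True.
  Clause (~E | ~V) is falsified — contradiction.
Case E = False:
  Clause (E) is falsified — contradiction.
Both cases fail, so the formula is unsatisfiable.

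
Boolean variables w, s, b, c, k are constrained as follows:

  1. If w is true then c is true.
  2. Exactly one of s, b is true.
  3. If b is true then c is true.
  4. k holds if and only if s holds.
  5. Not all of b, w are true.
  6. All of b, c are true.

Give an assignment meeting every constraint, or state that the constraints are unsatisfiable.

w: False; s: False; b: True; c: True; k: False

  (1) w=F ⇒ c: vacuous ✓
  (2) {s, b}: 1 true — exactly one ✓
  (3) b=T ⇒ c: T ✓
  (4) k=F, s=F — same ✓
  (5) {b, w}: 1/2 true — not all ✓
  (6) {b, c}: all 2 true ✓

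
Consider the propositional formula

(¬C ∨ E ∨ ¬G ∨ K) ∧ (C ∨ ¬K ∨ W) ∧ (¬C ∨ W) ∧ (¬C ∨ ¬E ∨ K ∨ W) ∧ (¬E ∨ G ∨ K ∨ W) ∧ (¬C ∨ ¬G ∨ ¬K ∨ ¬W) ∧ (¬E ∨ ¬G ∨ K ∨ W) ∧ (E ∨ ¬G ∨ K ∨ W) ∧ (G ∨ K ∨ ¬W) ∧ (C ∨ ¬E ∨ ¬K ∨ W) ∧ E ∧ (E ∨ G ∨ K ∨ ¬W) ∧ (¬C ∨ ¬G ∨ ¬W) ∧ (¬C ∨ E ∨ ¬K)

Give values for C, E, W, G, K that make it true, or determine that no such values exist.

C=F; E=T; W=T; G=F; K=T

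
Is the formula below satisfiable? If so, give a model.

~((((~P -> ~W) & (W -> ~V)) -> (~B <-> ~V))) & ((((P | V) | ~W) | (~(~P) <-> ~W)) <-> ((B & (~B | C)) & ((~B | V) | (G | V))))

V = False, G = True, B = True, P = True, W = True, C = True

  ~((((~P -> ~W) & (W -> ~V)) -> (~B <-> ~V))) = True
    ((~P -> ~W) & (W -> ~V)) -> (~B <-> ~V) = False
      (~P -> ~W) & (W -> ~V) = True
        ~P -> ~W = True
          ~P = False
          ~W = False
        W -> ~V = True
          ~V = True
      ~B <-> ~V = False
        ~B = False
        ~V = True
  (((P | V) | ~W) | (~(~P) <-> ~W)) <-> ((B & (~B | C)) & ((~B | V) | (G | V))) = True
    ((P | V) | ~W) | (~(~P) <-> ~W) = True
      (P | V) | ~W = True
        P | V = True
        ~W = False
      ~(~P) <-> ~W = False
        ~(~P) = True
          ~P = False
        ~W = False
    (B & (~B | C)) & ((~B | V) | (G | V)) = True
      B & (~B | C) = True
        ~B | C = True
          ~B = False
      (~B | V) | (G | V) = True
        ~B | V = False
          ~B = False
        G | V = True
Both conjuncts True, so the formula holds.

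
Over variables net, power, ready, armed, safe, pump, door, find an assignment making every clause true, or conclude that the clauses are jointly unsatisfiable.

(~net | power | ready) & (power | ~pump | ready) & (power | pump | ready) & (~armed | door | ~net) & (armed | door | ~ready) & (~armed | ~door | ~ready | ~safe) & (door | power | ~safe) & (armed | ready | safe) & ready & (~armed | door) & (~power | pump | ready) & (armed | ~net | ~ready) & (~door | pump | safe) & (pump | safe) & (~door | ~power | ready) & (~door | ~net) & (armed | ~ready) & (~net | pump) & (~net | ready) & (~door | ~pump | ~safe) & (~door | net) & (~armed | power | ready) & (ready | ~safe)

UNSATISFIABLE

Case door = True:
  (ready) forces ready = True.
  (~door | ~net) forces net = False.
  Clause (~door | net) is falsified — contradiction.
Case door = False:
  (ready) forces ready = True.
  (armed | door | ~ready) forces armed = True.
  Clause (~armed | door) is falsified — contradiction.
Both cases fail, so the formula is unsatisfiable.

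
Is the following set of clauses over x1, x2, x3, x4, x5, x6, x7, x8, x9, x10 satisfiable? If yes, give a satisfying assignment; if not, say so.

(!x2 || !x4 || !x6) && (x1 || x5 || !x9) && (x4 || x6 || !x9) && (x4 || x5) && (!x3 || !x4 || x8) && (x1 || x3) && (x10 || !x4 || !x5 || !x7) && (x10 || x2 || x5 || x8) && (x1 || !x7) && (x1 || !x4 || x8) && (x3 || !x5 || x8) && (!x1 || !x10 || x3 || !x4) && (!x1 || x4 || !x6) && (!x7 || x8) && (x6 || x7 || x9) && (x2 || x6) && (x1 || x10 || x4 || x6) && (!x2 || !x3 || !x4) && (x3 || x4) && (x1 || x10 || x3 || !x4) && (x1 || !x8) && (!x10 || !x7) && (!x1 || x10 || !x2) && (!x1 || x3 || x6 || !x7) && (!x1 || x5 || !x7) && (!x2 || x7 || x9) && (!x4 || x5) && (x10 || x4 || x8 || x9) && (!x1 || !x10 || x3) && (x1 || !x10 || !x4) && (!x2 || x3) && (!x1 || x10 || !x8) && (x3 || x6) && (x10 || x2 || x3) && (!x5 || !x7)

Set x1 = True.
Set x2 = False.
  then (x2 || x6) forces x6 = True.
  then (!x1 || x4 || !x6) forces x4 = True.
  then (!x4 || x5) forces x5 = True.
  then (!x5 || !x7) forces x7 = False.
Try x3 = False:
  (x3 || !x5 || x8) forces x8 = True.
  (!x1 || !x10 || x3 || !x4) forces x10 = False.
  clause (!x1 || x10 || !x8) is falsified — backtrack.
So x3 = True.
  then (!x3 || !x4 || x8) forces x8 = True.
  then (!x1 || x10 || !x8) forces x10 = True.
Set x9 = True.
All clauses satisfied.

x1=T, x2=F, x3=T, x4=T, x5=T, x6=T, x7=F, x8=T, x9=T, x10=T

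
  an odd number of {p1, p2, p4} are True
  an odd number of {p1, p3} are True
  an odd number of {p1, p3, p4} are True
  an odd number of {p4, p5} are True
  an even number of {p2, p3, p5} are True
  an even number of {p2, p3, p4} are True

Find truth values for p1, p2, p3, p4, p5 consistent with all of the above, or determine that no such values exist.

The formula is unsatisfiable.

Adding constraints 1, 2, 4, 5 mod 2: every variable appears an even number of times on the left, so the left side is 0.
But the right sides sum to 1 (mod 2). 0 ≠ 1 — the system is inconsistent.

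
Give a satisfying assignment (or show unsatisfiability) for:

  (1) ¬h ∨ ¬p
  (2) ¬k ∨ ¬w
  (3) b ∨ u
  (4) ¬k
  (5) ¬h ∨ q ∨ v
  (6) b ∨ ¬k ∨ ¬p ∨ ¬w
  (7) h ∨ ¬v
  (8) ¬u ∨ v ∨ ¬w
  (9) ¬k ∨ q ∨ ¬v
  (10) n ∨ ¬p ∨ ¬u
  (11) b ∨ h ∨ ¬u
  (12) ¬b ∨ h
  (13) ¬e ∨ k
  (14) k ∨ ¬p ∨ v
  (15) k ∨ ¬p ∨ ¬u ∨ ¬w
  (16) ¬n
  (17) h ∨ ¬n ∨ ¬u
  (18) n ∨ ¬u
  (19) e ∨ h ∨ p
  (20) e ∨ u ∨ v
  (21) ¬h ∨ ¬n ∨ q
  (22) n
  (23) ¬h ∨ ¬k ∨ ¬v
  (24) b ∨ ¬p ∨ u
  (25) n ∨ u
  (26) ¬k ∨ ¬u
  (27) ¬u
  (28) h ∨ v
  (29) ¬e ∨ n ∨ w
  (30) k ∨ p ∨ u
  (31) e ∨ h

Unsatisfiable — no assignment works.

Case n = True:
  Clause (¬n) is falsified — contradiction.
Case n = False:
  Clause (n) is falsified — contradiction.
Both cases fail, so the formula is unsatisfiable.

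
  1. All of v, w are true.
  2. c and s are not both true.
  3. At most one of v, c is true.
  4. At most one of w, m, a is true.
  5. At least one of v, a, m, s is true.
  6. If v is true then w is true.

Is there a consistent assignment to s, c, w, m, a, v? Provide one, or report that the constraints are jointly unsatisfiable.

s = False, c = False, w = True, m = False, a = False, v = True

  (1) {v, w}: all 2 true ✓
  (2) c=F, s=F — not both ✓
  (3) {v, c}: 1 true — at most one ✓
  (4) {w, m, a}: 1 true — at most one ✓
  (5) {v, a, m, s}: 1 true — at least one ✓
  (6) v=T ⇒ w: T ✓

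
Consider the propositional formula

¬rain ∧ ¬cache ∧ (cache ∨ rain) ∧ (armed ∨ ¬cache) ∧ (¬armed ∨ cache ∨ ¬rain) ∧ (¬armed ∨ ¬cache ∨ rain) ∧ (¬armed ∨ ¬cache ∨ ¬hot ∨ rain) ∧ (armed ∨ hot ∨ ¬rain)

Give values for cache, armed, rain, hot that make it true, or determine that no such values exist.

Case cache = True:
  Clause (¬cache) is falsified — contradiction.
Case cache = False:
  (¬rain) forces rain = False.
  Clause (cache ∨ rain) is falsified — contradiction.
Both cases fail, so the formula is unsatisfiable.

Unsatisfiable — no assignment works.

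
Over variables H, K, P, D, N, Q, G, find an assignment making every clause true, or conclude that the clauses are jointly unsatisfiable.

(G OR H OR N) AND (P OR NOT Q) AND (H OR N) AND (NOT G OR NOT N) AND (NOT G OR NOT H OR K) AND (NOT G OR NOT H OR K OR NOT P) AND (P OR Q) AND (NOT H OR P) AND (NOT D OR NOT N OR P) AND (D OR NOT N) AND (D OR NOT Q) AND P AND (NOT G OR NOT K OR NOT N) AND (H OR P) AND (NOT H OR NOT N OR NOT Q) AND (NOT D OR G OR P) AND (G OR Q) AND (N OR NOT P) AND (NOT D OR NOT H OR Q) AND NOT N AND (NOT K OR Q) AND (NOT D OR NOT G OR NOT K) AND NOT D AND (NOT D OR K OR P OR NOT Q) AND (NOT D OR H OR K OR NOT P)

Case P = True:
  (N OR NOT P) forces N = True.
  Clause (NOT N) is falsified — contradiction.
Case P = False:
  Clause (P) is falsified — contradiction.
Both cases fail, so the formula is unsatisfiable.

The formula is unsatisfiable.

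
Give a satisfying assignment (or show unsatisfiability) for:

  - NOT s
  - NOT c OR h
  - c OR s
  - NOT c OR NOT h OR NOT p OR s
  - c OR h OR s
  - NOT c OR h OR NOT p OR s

p: False, s: False, h: True, c: True

Unit clause (NOT s) forces s = False.
In (c OR s) only c is left, so c = True.
In (NOT c OR h) only h is left, so h = True.
In (NOT c OR NOT h OR NOT p OR s) only NOT p is left, so p = False.
Check each clause:
  (NOT s): NOT s holds.
  (NOT c OR h): h holds.
  (c OR s): c holds.
  (NOT c OR NOT h OR NOT p OR s): NOT p holds.
  (c OR h OR s): c holds.
  (NOT c OR h OR NOT p OR s): h holds.
All clauses satisfied.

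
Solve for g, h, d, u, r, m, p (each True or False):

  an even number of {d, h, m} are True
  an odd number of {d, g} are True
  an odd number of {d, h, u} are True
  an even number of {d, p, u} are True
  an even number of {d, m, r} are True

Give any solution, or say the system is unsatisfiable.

g: True, h: False, d: False, u: True, r: False, m: False, p: True

{d, h, m}: 0 true → even ✓
{d, g}: 1 true → odd ✓
{d, h, u}: 1 true → odd ✓
{d, p, u}: 2 true → even ✓
{d, m, r}: 0 true → even ✓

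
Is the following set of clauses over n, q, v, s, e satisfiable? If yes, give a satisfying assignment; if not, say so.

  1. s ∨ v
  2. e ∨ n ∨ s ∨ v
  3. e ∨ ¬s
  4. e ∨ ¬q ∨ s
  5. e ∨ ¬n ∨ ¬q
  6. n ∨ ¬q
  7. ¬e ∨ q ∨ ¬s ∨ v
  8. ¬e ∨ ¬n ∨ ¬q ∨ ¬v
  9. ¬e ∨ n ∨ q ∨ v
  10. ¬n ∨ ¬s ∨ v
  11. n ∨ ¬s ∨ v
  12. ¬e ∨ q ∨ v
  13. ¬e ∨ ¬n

n=T, q=F, v=T, s=F, e=F

Set n = True.
  then (¬e ∨ ¬n) forces e = False.
  then (e ∨ ¬s) forces s = False.
  then (e ∨ ¬q ∨ s) forces q = False.
  then (s ∨ v) forces v = True.
All clauses satisfied.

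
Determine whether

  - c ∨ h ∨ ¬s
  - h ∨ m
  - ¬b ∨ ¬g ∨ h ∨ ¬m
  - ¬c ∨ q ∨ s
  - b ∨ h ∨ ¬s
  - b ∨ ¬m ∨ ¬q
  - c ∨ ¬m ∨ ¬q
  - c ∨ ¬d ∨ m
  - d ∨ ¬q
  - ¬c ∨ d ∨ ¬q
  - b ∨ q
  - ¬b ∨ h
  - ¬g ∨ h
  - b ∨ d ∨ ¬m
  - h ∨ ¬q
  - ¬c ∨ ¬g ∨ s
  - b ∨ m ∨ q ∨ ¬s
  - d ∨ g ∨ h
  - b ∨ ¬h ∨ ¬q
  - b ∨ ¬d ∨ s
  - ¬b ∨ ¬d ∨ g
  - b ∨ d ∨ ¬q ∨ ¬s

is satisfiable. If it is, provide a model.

Set m = False.
  then (h ∨ m) forces h = True.
Set q = True.
  then (d ∨ ¬q) forces d = True.
  then (b ∨ ¬h ∨ ¬q) forces b = True.
  then (¬b ∨ ¬d ∨ g) forces g = True.
  then (c ∨ ¬d ∨ m) forces c = True.
  then (¬c ∨ ¬g ∨ s) forces s = True.
All clauses satisfied.

m=F, q=T, h=T, c=T, b=T, d=T, g=T, s=T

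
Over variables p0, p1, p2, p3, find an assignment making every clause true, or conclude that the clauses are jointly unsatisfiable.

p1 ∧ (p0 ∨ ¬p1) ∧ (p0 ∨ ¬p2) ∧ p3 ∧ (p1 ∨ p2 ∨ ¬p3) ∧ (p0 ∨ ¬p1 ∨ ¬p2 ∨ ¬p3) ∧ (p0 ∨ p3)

p0 = True, p1 = True, p2 = False, p3 = True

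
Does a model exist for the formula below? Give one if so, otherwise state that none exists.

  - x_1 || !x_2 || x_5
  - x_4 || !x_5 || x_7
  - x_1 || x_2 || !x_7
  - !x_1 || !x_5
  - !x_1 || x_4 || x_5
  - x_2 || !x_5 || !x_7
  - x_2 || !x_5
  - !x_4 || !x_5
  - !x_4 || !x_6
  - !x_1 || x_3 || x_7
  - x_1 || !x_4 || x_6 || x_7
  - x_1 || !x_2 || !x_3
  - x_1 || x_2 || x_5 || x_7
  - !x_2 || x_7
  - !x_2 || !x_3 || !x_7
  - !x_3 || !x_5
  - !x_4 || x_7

x_1: False, x_2: True, x_3: False, x_4: False, x_5: True, x_6: False, x_7: True

Set x_1 = False.
Set x_2 = True.
  then (x_1 || !x_2 || x_5) forces x_5 = True.
  then (!x_4 || !x_5) forces x_4 = False.
  then (x_1 || !x_2 || !x_3) forces x_3 = False.
  then (!x_2 || x_7) forces x_7 = True.
Set x_6 = False.
All clauses satisfied.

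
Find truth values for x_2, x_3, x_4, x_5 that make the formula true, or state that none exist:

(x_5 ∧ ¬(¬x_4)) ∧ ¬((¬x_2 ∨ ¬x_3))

x_2 = True; x_3 = True; x_4 = True; x_5 = True

  x_5 ∧ ¬(¬x_4) = True
    ¬(¬x_4) = True
      ¬x_4 = False
  ¬((¬x_2 ∨ ¬x_3)) = True
    ¬x_2 ∨ ¬x_3 = False
      ¬x_2 = False
      ¬x_3 = False
Both conjuncts True, so the formula holds.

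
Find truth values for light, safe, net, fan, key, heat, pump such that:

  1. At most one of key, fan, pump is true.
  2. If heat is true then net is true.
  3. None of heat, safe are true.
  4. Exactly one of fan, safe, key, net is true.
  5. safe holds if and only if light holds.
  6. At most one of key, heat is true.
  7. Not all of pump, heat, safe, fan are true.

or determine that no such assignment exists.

light=F; safe=F; net=T; fan=F; key=F; heat=F; pump=T

  (1) {key, fan, pump}: 1 true — at most one ✓
  (2) heat=F ⇒ net: vacuous ✓
  (3) {heat, safe}: 0 true — none ✓
  (4) {fan, safe, key, net}: 1 true — exactly one ✓
  (5) safe=F, light=F — same ✓
  (6) {key, heat}: 0 true — at most one ✓
  (7) {pump, heat, safe, fan}: 1/4 true — not all ✓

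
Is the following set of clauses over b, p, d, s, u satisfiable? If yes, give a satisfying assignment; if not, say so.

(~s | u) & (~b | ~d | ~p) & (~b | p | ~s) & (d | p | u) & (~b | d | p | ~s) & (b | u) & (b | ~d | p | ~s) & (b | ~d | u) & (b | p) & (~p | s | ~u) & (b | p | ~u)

Set b = True.
Set p = True.
  then (~b | ~d | ~p) forces d = False.
Set s = True.
  then (~s | u) forces u = True.
All clauses satisfied.

b = True, p = True, d = False, s = True, u = True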